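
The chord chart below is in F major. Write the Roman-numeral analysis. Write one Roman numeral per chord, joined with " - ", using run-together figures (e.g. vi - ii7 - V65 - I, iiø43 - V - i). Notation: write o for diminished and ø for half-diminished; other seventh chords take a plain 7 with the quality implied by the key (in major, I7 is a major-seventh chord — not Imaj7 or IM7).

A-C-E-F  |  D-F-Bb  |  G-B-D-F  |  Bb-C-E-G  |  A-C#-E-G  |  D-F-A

A-C-E-F: major seventh chord on F = scale degree 1 → I65.
D-F-Bb has root Bb, degree 4 in F major, so IV6.
G-B-D-F: chromatic; G is V of V, so V7/V.
Bb-C-E-G: dominant seventh chord on C = scale degree 5 → V42.
A-C#-E-G is the secondary dominant of vi (dominant seventh chord on A): V7/vi.
D-F-A: root D is the submediant; minor triad there is vi.

I65 - IV6 - V7/V - V42 - V7/vi - vi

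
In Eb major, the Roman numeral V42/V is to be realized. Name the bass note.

The applied chord V42/V is rooted on F: F-A-C-Eb.
The figure 42 means third inversion — the seventh is in the bass.

Eb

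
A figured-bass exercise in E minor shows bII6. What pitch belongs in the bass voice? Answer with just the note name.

A

bII in E minor has root F; the chord is F-A-C.
The figure 6 means first inversion — the third is in the bass.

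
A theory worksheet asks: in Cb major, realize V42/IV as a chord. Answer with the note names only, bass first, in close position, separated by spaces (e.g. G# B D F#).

Bbb Cb Eb Gb

V42/IV is a secondary dominant — the dominant seventh of IV. IV in Cb major is Fb, so the applied chord's root is Cb, a perfect fifth above.
Building a dominant seventh chord on Cb gives Cb-Eb-Gb-Bbb.
With the 42 figure the chord is in third inversion; from the bass Bbb upward in close position it reads Bbb-Cb-Eb-Gb.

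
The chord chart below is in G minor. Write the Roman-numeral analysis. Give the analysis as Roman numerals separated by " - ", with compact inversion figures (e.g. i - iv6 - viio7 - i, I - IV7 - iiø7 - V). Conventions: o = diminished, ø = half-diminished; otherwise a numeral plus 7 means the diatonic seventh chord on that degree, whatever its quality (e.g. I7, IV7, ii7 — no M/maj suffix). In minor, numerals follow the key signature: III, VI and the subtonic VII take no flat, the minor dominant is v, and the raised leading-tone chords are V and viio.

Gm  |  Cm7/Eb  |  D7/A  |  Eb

i - iv65 - V43 - VI

Gm has root G, degree 1 in G minor, so i.
Cm7/Eb: minor seventh chord on C = scale degree 4 → iv65.
D7/A has root D, degree 5 in G minor, so V43.
Eb: major triad on Eb = scale degree 6 → VI.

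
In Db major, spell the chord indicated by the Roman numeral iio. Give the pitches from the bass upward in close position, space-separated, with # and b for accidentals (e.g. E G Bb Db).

Eb Gb Bbb

Scale degree 2 in Db major is Eb; here the chord built on it is altered to a diminished triad. iio is the diminished supertonic triad, borrowed from the parallel minor.
So the chord is Eb-Gb-Bbb.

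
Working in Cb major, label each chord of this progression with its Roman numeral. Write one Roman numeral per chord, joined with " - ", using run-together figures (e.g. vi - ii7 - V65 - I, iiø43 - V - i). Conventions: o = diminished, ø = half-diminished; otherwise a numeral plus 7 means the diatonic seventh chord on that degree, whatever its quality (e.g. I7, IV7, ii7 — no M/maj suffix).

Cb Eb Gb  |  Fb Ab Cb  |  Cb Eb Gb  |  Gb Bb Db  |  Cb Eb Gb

Cb-Eb-Gb has root Cb, degree 1 in Cb major, so I.
Fb-Ab-Cb: root Fb is the subdominant; major triad there is IV.
Cb-Eb-Gb has root Cb, degree 1 in Cb major, so I.
Gb-Bb-Db has root Gb, degree 5 in Cb major, so V.
Cb-Eb-Gb has root Cb, degree 1 in Cb major, so I.

I - IV - I - V - I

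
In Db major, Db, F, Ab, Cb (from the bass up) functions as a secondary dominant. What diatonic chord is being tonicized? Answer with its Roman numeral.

The chord is a dominant seventh chord on Db.
A dominant resolves down a perfect fifth: Db → Gb. In Db major, Gb is scale degree 4, i.e. IV.

IV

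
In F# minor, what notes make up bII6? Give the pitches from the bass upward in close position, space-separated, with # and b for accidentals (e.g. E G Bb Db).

B D G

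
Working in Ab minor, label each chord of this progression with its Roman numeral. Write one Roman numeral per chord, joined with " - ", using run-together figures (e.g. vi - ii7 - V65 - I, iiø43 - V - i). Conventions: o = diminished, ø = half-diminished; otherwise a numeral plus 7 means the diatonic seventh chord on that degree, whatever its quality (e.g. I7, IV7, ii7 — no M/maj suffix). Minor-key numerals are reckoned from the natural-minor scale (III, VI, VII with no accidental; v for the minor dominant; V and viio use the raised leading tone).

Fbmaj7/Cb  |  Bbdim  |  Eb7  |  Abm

VI43 - iio - V7 - i

Fbmaj7/Cb has root Fb, degree 6 in Ab minor, so VI43.
Bbdim: diminished triad on Bb = scale degree 2 → iio.
Eb7: dominant seventh chord on Eb = scale degree 5 → V7.
Abm: root Ab is the tonic; minor triad there is i.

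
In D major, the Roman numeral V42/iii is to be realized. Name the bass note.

B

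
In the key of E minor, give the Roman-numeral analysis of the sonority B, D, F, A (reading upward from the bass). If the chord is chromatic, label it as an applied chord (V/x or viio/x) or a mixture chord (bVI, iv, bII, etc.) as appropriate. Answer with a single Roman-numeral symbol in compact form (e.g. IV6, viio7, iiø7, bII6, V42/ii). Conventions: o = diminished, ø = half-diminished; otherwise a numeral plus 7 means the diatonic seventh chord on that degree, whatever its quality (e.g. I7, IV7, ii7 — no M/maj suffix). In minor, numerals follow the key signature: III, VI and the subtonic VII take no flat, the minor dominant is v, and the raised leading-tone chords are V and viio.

viiø7/VI

Stacked in thirds the chord is B-D-F-A: a half-diminished seventh chord on B.
B sits a half step below C (VI in E minor); a diminished chord there is the applied leading-tone chord of VI.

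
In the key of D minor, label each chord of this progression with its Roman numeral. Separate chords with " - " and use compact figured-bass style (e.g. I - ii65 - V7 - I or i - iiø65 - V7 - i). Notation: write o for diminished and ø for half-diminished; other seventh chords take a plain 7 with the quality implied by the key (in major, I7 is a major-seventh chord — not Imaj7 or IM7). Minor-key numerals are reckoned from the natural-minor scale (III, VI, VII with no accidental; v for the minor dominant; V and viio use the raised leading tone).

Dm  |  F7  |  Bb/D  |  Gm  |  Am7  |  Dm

Dm: root D is the tonic; minor triad there is i.
F7: a dominant seventh chord on F, the applied dominant of VI → V7/VI.
Bb/D: major triad on Bb = scale degree 6 → VI6.
Gm: minor triad on G = scale degree 4 → iv.
Am7: minor seventh chord on A = scale degree 5 → v7.
Dm: minor triad on D = scale degree 1 → i.

i - V7/VI - VI6 - iv - v7 - i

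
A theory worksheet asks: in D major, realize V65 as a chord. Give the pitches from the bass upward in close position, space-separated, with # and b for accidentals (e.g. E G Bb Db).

C# E G A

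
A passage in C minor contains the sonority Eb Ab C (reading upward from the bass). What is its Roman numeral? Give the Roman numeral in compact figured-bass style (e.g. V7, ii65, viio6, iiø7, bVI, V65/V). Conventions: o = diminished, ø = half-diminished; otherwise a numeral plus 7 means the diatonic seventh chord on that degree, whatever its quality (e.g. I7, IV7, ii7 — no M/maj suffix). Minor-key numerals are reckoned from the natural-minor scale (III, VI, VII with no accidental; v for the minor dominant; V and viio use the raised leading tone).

VI64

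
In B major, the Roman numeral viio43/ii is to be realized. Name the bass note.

The applied chord viio43/ii is rooted on B#: B#-D#-F#-A.
The figure 43 means second inversion — the fifth is in the bass.

F#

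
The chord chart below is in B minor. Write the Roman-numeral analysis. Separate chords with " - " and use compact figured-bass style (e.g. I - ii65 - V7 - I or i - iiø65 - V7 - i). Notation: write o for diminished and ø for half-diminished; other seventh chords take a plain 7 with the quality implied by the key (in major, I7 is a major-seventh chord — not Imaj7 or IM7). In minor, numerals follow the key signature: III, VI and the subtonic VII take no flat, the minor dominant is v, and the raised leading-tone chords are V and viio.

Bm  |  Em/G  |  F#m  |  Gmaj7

Bm: root B is the tonic; minor triad there is i.
Em/G has root E, degree 4 in B minor, so iv6.
F#m: root F# is the dominant; minor triad there is v.
Gmaj7: major seventh chord on G = scale degree 6 → VI7.

i - iv6 - v - VI7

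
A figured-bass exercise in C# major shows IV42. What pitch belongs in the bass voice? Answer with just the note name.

E#

IV in C# major has root F#; the chord is F#-A#-C#-E#.
The figure 42 means third inversion — the seventh is in the bass.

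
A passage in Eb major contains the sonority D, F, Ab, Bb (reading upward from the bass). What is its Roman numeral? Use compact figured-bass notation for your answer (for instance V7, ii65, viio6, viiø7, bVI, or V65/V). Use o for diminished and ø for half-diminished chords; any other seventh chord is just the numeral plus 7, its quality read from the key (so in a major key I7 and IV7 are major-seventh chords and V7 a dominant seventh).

The pitches Bb-D-F-Ab form a dominant seventh chord rooted on Bb.
In Eb major, Bb is the dominant; the diatonic dominant seventh chord there is V7.
With D in the bass the chord is in first inversion, so the figured bass is 65.

V65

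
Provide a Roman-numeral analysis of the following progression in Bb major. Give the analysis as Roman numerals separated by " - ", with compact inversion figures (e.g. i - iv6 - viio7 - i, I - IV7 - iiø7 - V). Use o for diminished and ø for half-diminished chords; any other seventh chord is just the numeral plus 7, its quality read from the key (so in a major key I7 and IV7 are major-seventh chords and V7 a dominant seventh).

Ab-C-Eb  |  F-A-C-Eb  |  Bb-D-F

bVII - V7 - I

Ab-C-Eb: major triad on Ab — chromatic; bVII (borrowed from the parallel minor).
F-A-C-Eb has root F, degree 5 in Bb major, so V7.
Bb-D-F: root Bb is the tonic; major triad there is I.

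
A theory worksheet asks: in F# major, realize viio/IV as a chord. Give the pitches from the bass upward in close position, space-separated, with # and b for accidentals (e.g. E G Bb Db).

The slash marks an applied leading-tone chord: viio of IV. In F# major, IV is B, so the leading tone to it is A#, a half step below.
Building a diminished triad on A# gives A#-C#-E.

A# C# E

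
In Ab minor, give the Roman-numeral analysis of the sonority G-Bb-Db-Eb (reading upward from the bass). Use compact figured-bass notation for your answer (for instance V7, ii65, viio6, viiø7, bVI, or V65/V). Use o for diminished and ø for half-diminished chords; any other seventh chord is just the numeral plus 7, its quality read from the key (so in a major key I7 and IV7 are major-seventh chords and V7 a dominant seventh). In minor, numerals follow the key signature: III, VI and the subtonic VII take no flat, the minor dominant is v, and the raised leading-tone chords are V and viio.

V65

Stacked in thirds the chord is Eb-G-Bb-Db: a dominant seventh chord on Eb.
In Ab minor, Eb is the dominant; the diatonic dominant seventh chord there is V7.
With G in the bass the chord is in first inversion, so the figured bass is 65.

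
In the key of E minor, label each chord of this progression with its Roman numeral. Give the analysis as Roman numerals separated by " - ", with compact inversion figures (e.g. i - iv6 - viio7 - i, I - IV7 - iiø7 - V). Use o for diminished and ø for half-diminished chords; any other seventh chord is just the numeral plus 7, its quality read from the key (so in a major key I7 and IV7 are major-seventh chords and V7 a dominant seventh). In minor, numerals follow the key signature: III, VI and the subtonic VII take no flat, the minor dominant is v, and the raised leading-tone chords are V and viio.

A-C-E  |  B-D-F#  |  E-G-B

A-C-E has root A, degree 4 in E minor, so iv.
B-D-F# has root B, degree 5 in E minor, so v.
E-G-B: root E is the tonic; minor triad there is i.

iv - v - i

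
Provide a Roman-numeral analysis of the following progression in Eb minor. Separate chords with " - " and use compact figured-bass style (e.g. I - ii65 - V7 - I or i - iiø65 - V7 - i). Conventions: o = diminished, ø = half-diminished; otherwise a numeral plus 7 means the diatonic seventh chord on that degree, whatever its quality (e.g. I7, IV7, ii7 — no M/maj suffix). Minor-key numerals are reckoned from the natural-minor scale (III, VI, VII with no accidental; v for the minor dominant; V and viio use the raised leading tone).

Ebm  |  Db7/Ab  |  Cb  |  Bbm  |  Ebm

Ebm: minor triad on Eb = scale degree 1 → i.
Db7/Ab: dominant seventh chord on Db = scale degree 7 → VII43.
Cb has root Cb, degree 6 in Eb minor, so VI.
Bbm: minor triad on Bb = scale degree 5 → v.
Ebm: root Eb is the tonic; minor triad there is i.

i - VII43 - VI - v - i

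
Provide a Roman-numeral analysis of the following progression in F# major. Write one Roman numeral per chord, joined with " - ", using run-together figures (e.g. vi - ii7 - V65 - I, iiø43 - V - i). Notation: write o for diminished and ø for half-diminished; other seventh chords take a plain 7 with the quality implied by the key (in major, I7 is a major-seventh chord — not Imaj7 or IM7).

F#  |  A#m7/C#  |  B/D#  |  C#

F#: root F# is the tonic; major triad there is I.
A#m7/C#: minor seventh chord on A# = scale degree 3 → iii65.
B/D# has root B, degree 4 in F# major, so IV6.
C#: root C# is the dominant; major triad there is V.

I - iii65 - IV6 - V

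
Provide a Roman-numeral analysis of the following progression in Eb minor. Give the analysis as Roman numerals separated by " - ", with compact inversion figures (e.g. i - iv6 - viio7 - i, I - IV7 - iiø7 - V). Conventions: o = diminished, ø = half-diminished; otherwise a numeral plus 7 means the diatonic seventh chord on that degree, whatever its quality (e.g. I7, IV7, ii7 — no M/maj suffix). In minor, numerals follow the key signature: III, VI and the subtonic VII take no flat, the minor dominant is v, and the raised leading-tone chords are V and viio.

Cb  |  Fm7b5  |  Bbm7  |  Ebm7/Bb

VI - iiø7 - v7 - i43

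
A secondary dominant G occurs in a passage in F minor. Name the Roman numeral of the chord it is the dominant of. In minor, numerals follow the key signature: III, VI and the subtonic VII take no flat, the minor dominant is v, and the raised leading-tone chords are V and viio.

V

The chord is a major triad on G.
A dominant resolves down a perfect fifth: G → C. In F minor, C is scale degree 5, i.e. V.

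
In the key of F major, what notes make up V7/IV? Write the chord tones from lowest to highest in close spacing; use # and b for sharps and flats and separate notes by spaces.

V7/IV is a secondary dominant — the dominant seventh of IV. IV in F major is Bb, so the applied chord's root is F, a perfect fifth above.
Building a dominant seventh chord on F gives F-A-C-Eb.

F A C Eb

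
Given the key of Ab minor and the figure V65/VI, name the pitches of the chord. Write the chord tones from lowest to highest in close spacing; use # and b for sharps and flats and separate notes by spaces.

V65/VI is a secondary dominant — the dominant seventh of VI. VI in Ab minor is Fb, so the applied chord's root is Cb, a perfect fifth above.
Building a dominant seventh chord on Cb gives Cb-Eb-Gb-Bbb.
The figured bass 65 indicates first inversion, placing the third (Eb) in the bass: Eb-Gb-Bbb-Cb.

Eb Gb Bbb Cb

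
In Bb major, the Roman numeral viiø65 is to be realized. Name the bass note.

C

viiø in Bb major has root A; the chord is A-C-Eb-G.
The figure 65 means first inversion — the third is in the bass.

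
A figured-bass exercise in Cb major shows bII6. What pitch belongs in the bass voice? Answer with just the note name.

Fb

bII in Cb major has root Dbb; the chord is Dbb-Fb-Abb.
The figure 6 means first inversion — the third is in the bass.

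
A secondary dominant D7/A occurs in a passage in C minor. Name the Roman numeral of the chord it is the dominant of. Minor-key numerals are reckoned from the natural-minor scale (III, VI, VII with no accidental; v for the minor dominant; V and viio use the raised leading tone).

The chord is a dominant seventh chord on D.
A dominant resolves down a perfect fifth: D → G. In C minor, G is scale degree 5, i.e. V.

V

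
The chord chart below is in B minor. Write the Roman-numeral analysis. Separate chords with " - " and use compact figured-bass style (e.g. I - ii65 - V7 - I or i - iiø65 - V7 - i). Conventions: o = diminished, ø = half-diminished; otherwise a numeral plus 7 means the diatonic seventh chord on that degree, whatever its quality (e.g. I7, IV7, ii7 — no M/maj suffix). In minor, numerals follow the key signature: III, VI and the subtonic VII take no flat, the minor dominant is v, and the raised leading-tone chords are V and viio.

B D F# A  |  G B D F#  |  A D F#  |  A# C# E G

i7 - VI7 - III64 - viio7

B-D-F#-A: root B is the tonic; minor seventh chord there is i7.
G-B-D-F#: root G is the submediant; major seventh chord there is VI7.
A-D-F# has root D, degree 3 in B minor, so III64.
A#-C#-E-G: root A# is the leading tone; fully diminished seventh chord there is viio7.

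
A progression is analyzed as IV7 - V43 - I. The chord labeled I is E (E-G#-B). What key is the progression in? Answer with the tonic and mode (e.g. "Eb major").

I is given as E-G#-B — a major triad with root E.
If E is scale degree 1 and the mode makes that degree carry a major triad, the tonic is E and the mode is major.

E major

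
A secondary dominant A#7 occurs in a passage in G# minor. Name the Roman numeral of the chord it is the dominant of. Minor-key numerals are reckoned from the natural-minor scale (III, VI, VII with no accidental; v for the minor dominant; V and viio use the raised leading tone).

The chord is a dominant seventh chord on A#.
A dominant resolves down a perfect fifth: A# → D#. In G# minor, D# is scale degree 5, i.e. V.

V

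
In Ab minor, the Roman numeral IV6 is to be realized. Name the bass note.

F

IV in Ab minor has root Db; the chord is Db-F-Ab.
The figure 6 means first inversion — the third is in the bass.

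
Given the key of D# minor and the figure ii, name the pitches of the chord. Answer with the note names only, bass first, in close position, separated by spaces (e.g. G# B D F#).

Scale degree 2 in D# minor is E#; here the chord built on it is altered to a minor triad. ii is the minor supertonic, borrowed from the parallel major (the Dorian ii).
So the chord is E#-G#-B#, a minor triad.

E# G# B#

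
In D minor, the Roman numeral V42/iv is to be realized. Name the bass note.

The applied chord V42/iv is rooted on D: D-F#-A-C.
The figure 42 means third inversion — the seventh is in the bass.

C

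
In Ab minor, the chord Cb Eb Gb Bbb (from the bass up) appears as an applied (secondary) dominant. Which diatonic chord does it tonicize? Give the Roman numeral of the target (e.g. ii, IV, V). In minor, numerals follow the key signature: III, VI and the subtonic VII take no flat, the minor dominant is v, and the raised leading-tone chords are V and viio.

VI

The chord is a dominant seventh chord on Cb.
A dominant resolves down a perfect fifth: Cb → Fb. In Ab minor, Fb is scale degree 6, i.e. VI.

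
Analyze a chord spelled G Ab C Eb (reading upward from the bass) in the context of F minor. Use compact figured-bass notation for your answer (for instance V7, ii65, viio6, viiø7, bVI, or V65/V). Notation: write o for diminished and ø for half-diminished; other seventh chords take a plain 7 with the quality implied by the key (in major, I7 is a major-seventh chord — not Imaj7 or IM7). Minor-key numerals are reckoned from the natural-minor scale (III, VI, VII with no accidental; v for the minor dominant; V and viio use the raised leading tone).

III42

Stacked in thirds the chord is Ab-C-Eb-G: a major seventh chord on Ab.
Ab is scale degree 3 in F minor, and a major seventh chord on that degree is written III7.
With G in the bass the chord is in third inversion, so the figured bass is 42.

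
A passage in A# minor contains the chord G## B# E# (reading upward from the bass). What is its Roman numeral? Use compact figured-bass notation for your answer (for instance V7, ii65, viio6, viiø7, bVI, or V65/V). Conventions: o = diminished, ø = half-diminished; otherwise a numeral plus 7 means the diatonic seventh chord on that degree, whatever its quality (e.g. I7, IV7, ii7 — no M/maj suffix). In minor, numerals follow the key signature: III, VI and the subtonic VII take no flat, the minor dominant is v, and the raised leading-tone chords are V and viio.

The pitches E#-G##-B# form a major triad rooted on E#.
E# is scale degree 5 in A# minor, and a major triad on that degree is written V.
With G## in the bass the chord is in first inversion, so the figured bass is 6.

V6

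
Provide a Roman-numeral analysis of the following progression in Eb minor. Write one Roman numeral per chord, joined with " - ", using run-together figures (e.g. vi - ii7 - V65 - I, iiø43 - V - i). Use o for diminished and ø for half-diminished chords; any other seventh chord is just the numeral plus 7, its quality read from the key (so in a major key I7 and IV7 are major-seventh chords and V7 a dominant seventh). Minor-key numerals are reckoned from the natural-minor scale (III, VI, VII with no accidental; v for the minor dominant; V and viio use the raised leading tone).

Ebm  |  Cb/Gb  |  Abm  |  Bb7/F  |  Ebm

Ebm: minor triad on Eb = scale degree 1 → i.
Cb/Gb: root Cb is the submediant; major triad there is VI64.
Abm: root Ab is the subdominant; minor triad there is iv.
Bb7/F has root Bb, degree 5 in Eb minor, so V43.
Ebm: minor triad on Eb = scale degree 1 → i.

i - VI64 - iv - V43 - i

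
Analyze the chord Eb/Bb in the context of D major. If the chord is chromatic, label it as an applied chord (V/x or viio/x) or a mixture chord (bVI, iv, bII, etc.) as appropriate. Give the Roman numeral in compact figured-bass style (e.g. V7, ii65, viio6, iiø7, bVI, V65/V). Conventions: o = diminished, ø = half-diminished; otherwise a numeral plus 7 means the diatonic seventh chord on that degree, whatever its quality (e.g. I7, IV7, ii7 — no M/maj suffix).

Stacked in thirds the chord is Eb-G-Bb: a major triad on Eb.
Eb is the lowered second degree of D major (diatonic 2 would be E). This is the Neapolitan chord — a major triad on the lowered second degree.
With Bb in the bass the chord is in second inversion, so the figured bass is 64.

bII64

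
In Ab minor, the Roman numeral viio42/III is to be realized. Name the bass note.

Abb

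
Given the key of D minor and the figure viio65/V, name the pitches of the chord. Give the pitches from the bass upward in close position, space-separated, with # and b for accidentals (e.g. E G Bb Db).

B D F G#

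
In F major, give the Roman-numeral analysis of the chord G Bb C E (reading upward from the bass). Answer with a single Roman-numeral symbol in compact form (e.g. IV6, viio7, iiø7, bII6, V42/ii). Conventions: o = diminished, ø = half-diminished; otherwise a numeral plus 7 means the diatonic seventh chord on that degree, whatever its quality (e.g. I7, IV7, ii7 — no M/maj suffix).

V43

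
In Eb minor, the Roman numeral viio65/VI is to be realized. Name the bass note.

Db

The applied chord viio65/VI is rooted on Bb: Bb-Db-Fb-Abb.
The figure 65 means first inversion — the third is in the bass.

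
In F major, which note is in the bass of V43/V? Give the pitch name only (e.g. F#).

The applied chord V43/V is rooted on G: G-B-D-F.
The figure 43 means second inversion — the fifth is in the bass.

D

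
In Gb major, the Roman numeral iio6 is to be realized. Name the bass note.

Cb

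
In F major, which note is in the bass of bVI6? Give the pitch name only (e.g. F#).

F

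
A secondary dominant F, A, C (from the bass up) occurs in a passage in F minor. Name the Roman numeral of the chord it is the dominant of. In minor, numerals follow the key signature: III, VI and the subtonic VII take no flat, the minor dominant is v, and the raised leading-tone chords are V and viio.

iv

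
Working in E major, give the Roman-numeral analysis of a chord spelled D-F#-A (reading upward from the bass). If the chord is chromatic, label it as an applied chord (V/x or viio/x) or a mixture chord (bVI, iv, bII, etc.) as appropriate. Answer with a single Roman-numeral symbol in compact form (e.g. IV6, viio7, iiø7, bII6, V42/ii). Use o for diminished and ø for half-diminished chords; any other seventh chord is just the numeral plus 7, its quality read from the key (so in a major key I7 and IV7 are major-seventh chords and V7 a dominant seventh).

The pitches D-F#-A form a major triad rooted on D.
D is the lowered seventh degree of E major (diatonic 7 would be D#). This is a major triad on the lowered seventh degree (the subtonic), borrowed from the parallel minor.

bVII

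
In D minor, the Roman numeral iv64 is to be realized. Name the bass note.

D

iv in D minor has root G; the chord is G-Bb-D.
The figure 64 means second inversion — the fifth is in the bass.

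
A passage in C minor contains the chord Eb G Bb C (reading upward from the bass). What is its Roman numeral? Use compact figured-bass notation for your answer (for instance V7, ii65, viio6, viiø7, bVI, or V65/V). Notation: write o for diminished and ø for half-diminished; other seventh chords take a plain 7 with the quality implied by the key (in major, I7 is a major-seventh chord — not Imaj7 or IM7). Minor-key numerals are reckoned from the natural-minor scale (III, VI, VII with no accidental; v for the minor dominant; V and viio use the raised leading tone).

i65

Stacked in thirds the chord is C-Eb-G-Bb: a minor seventh chord on C.
In C minor, C is the tonic; the diatonic minor seventh chord there is i7.
With Eb in the bass the chord is in first inversion, so the figured bass is 65.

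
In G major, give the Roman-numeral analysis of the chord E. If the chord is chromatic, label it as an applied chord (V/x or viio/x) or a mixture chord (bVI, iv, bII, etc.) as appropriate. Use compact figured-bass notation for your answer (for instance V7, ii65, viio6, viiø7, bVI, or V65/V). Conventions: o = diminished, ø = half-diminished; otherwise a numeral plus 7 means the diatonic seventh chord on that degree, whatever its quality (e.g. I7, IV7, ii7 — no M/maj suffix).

Stacked in thirds the chord is E-G#-B: a major triad on E.
E is not a diatonic chord root with this quality in G major, but it lies a perfect fifth above A (ii), so the chord functions as an applied dominant of ii.

V/ii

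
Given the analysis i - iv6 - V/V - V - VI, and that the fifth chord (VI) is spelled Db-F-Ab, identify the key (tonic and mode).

F minor

VI is given as Db-F-Ab — a major triad with root Db.
VI on Db implies Db is the submediant; that puts the tonic at F, and the uppercase numeral fits minor mode.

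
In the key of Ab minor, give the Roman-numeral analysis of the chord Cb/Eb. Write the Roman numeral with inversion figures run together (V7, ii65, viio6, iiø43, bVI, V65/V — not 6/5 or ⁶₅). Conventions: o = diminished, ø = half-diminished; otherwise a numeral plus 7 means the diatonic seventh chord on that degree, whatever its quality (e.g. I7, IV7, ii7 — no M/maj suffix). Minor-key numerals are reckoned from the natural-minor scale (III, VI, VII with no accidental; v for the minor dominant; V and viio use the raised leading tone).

The pitches Cb-Eb-Gb form a major triad rooted on Cb.
Cb is scale degree 3 in Ab minor, and a major triad on that degree is written III.
With Eb in the bass the chord is in first inversion, so the figured bass is 6.

III6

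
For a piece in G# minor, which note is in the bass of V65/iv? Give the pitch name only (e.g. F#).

The applied chord V65/iv is rooted on G#: G#-B#-D#-F#.
The figure 65 means first inversion — the third is in the bass.

B#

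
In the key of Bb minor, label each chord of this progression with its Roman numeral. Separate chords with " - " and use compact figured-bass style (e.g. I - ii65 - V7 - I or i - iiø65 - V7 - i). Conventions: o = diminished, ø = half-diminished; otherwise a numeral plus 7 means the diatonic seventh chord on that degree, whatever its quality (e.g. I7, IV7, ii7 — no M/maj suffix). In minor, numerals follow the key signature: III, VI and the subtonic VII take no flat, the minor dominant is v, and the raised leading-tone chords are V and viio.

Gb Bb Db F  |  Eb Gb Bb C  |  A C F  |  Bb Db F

Gb-Bb-Db-F: root Gb is the submediant; major seventh chord there is VI7.
Eb-Gb-Bb-C: root C is the supertonic; half-diminished seventh chord there is iiø65.
A-C-F has root F, degree 5 in Bb minor, so V6.
Bb-Db-F: minor triad on Bb = scale degree 1 → i.

VI7 - iiø65 - V6 - i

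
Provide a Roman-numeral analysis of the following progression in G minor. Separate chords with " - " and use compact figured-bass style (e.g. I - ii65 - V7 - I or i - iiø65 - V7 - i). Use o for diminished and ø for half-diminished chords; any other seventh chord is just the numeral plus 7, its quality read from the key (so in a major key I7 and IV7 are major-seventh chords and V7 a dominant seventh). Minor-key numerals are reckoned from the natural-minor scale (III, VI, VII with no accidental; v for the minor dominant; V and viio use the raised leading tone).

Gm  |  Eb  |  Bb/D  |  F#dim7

i - VI - III6 - viio7

Gm has root G, degree 1 in G minor, so i.
Eb: major triad on Eb = scale degree 6 → VI.
Bb/D has root Bb, degree 3 in G minor, so III6.
F#dim7: fully diminished seventh chord on F# = scale degree 7 → viio7.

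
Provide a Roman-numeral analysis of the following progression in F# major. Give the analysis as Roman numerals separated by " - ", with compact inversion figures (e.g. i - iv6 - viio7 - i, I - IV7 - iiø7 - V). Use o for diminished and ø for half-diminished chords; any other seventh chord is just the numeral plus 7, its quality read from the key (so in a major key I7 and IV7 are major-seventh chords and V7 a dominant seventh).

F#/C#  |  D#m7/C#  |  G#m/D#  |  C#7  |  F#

I64 - vi42 - ii64 - V7 - I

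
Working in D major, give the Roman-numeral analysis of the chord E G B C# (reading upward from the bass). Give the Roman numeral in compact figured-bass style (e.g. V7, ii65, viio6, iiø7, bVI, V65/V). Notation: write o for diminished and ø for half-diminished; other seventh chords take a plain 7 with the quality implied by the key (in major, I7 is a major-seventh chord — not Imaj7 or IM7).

viiø65

Stacked in thirds the chord is C#-E-G-B: a half-diminished seventh chord on C#.
C# is scale degree 7 in D major, and a half-diminished seventh chord on that degree is written viiø7.
With E in the bass the chord is in first inversion, so the figured bass is 65.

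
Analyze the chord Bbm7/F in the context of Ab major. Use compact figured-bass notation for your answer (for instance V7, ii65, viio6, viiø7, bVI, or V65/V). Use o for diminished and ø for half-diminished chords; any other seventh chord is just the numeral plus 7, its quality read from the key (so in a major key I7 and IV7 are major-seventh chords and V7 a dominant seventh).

ii43

Stacked in thirds the chord is Bb-Db-F-Ab: a minor seventh chord on Bb.
In Ab major, Bb is the supertonic; the diatonic minor seventh chord there is ii7.
With F in the bass the chord is in second inversion, so the figured bass is 43.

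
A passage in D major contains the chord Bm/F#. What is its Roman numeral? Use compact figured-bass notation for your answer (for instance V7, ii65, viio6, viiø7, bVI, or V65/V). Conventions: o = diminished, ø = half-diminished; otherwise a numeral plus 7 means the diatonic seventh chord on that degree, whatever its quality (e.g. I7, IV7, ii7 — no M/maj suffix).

Stacked in thirds the chord is B-D-F#: a minor triad on B.
In D major, B is the submediant; the diatonic minor triad there is vi.
With F# in the bass the chord is in second inversion, so the figured bass is 64.

vi64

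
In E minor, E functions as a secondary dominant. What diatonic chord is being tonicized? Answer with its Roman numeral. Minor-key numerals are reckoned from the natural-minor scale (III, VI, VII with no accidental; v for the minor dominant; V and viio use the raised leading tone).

iv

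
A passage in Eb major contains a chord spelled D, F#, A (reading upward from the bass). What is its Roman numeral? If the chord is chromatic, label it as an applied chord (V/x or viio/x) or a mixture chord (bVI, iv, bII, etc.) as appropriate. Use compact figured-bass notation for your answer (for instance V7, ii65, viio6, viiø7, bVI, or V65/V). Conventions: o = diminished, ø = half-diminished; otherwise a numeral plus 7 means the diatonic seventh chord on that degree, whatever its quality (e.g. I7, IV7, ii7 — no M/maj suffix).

V/iii

The pitches D-F#-A form a major triad rooted on D.
D is not a diatonic chord root with this quality in Eb major, but it lies a perfect fifth above G (iii), so the chord functions as an applied dominant of iii.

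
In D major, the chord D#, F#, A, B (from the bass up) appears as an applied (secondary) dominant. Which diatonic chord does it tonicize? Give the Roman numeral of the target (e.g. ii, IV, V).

The chord is a dominant seventh chord on B.
A dominant resolves down a perfect fifth: B → E. In D major, E is scale degree 2, i.e. ii.

ii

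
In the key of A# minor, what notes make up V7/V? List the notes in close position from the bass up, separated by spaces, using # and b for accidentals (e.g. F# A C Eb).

The slash means an applied dominant: we want the dominant of V. In A# minor, V is E# major, and its dominant is built on B#.
Building a dominant seventh chord on B# gives B#-D##-F##-A#.

B# D## F## A#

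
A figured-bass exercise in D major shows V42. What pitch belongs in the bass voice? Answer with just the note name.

V in D major has root A; the chord is A-C#-E-G.
The figure 42 means third inversion — the seventh is in the bass.

G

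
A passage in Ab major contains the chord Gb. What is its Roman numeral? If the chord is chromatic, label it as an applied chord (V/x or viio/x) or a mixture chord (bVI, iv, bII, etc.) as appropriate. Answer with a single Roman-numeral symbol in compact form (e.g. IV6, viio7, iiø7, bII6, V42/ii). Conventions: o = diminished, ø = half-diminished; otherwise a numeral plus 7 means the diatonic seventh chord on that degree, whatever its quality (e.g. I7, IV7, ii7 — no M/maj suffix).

The pitches Gb-Bb-Db form a major triad rooted on Gb.
Gb is the lowered seventh degree of Ab major (diatonic 7 would be G). This is a major triad on the lowered seventh degree (the subtonic), borrowed from the parallel minor.

bVII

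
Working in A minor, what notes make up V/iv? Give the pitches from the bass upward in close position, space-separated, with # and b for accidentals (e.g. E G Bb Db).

The slash means an applied dominant: we want the dominant of iv. In A minor, iv is D minor, and its dominant is built on A.
Building a major triad on A gives A-C#-E.

A C# E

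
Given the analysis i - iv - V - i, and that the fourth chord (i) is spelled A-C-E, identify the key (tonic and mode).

A minor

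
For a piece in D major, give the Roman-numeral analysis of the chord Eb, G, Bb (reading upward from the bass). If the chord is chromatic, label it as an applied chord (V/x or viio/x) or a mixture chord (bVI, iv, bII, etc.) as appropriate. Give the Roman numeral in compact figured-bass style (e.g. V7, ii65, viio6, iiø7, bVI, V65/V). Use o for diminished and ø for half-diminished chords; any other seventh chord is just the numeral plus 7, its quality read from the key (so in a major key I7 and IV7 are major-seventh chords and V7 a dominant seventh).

bII

The pitches Eb-G-Bb form a major triad rooted on Eb.
Eb is the lowered second degree of D major (diatonic 2 would be E). This is the Neapolitan chord — a major triad on the lowered second degree.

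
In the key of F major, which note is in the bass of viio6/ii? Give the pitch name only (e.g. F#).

A

The applied chord viio6/ii is rooted on F#: F#-A-C.
The figure 6 means first inversion — the third is in the bass.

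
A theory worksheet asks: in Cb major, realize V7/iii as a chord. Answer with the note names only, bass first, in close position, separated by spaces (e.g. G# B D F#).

Bb D F Ab

V7/iii is a secondary dominant — the dominant seventh of iii. iii in Cb major is Eb, so the applied chord's root is Bb, a perfect fifth above.
Building a dominant seventh chord on Bb gives Bb-D-F-Ab.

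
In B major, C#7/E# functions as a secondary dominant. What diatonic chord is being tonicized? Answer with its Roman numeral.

V

The chord is a dominant seventh chord on C#.
A dominant resolves down a perfect fifth: C# → F#. In B major, F# is scale degree 5, i.e. V.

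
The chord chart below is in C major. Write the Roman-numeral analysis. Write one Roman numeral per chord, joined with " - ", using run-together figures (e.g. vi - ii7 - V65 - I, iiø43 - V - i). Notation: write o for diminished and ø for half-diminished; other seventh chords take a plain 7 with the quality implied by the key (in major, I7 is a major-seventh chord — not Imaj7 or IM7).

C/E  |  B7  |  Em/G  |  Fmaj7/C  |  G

I6 - V7/iii - iii6 - IV43 - V

C/E: root C is the tonic; major triad there is I6.
B7: a dominant seventh chord on B, the applied dominant of iii → V7/iii.
Em/G: root E is the mediant; minor triad there is iii6.
Fmaj7/C has root F, degree 4 in C major, so IV43.
G: root G is the dominant; major triad there is V.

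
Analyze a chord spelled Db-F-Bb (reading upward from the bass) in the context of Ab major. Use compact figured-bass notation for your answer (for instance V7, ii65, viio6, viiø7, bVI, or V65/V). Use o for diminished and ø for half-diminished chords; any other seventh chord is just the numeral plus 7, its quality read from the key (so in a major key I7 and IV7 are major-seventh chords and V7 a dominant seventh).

The pitches Bb-Db-F form a minor triad rooted on Bb.
Bb is scale degree 2 in Ab major, and a minor triad on that degree is written ii.
With Db in the bass the chord is in first inversion, so the figured bass is 6.

ii6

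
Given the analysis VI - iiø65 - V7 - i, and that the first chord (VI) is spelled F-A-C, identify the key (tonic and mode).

A minor

The chord F is a major triad rooted on F; its label is VI.
VI on F implies F is the submediant; that puts the tonic at A, and the uppercase numeral fits minor mode.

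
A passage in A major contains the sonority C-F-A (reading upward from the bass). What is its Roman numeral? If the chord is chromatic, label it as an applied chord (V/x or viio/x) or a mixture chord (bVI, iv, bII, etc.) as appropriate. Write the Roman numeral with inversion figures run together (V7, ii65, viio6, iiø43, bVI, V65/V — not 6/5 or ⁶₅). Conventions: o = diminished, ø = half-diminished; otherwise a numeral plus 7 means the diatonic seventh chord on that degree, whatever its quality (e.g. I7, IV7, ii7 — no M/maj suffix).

bVI64

The pitches F-A-C form a major triad rooted on F.
F is the lowered sixth degree of A major (diatonic 6 would be F#). This is a major triad on the lowered sixth degree, borrowed from the parallel minor.
With C in the bass the chord is in second inversion, so the figured bass is 64.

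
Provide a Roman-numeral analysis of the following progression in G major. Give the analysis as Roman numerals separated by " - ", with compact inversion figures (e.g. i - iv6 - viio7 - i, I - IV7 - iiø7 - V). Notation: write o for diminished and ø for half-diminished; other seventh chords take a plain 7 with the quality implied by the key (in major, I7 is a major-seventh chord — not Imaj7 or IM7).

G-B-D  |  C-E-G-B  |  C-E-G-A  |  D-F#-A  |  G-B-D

I - IV7 - ii65 - V - I

G-B-D: major triad on G = scale degree 1 → I.
C-E-G-B: root C is the subdominant; major seventh chord there is IV7.
C-E-G-A has root A, degree 2 in G major, so ii65.
D-F#-A: major triad on D = scale degree 5 → V.
G-B-D: root G is the tonic; major triad there is I.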